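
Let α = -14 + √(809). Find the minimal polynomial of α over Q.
m_α(x) = x^2 + 28x - 613

From α + 14 = √(809), squaring gives (α + 14)^2 = 809, i.e. α^2 + 28α + 196 = 809, so α^2 + 28α - 613 = 0. The discriminant of x^2 + 28x - 613 is (28)^2 - 4·(-613) = 784 + 2452 = 3236, and 4·(809) is not a perfect square in Q since 809 is squarefree and ≠ 1. Hence x^2 + 28x - 613 is irreducible over Q and is the minimal polynomial of α.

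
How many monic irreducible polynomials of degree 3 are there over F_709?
There are 118800040 monic irreducible polynomials of degree 3 over F_709

Each element of F_{709^3} that lies in no proper subfield is a root of exactly one monic irreducible of degree 3 over F_709, and each such polynomial has 3 distinct roots in F_{709^3}. By Möbius inversion the count is N_709(3) = (1/3) Σ_{d|3} μ(3/d) · 709^d = (1/3)(μ(3)·709^1 + μ(1)·709^3) = 356400120/3 = 118800040.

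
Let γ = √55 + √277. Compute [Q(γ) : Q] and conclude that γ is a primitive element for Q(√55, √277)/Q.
[Q(γ) : Q] = 4 (equivalently, Q(γ) = Q(√55, √277))

Obviously Q(γ) ⊆ Q(√55, √277), and [Q(√55, √277):Q] = 4 (since 55, 277 are distinct squarefree integers > 1 with 15235 not a perfect square). To show equality we compute the minimal polynomial of γ. From γ = √55 + √277: γ^2 = 55 + 2√(15235) + 277 = 332 + 2√(15235), so γ^2 - 332 = 2√(15235); squaring, (γ^2 - 332)^2 = 4·15235, i.e. γ^4 - 664γ^2 + 110224 - 60940 = 0, i.e. γ^4 - 664γ^2 + 49284 = 0. So γ is a root of x^4 - 664x^2 + 49284. This polynomial is irreducible over Q: it has no rational root (each ±√55 ± √277 is irrational), and any factorization into two quadratics over Q would force √(15235) ∈ Q (pairing opposite roots) or √55, √277 ∈ Q (other pairings), all impossible. Hence [Q(γ):Q] = 4 = [Q(√55, √277):Q], so Q(γ) = Q(√55, √277).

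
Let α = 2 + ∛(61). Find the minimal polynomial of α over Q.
m_α(x) = x^3 - 6x^2 + 12x - 69

Set β = α - 2 = ∛(61), so β^3 = 61. Then (α - 2)^3 - 61 = 0, i.e. α is a root of g(x) = (x - 2)^3 - 61 = x^3 - 6x^2 + 12x - 69. Since g(x) = h(x - 2) where h(x) = x^3 - 61, and h is irreducible over Q (because 61 is not a perfect cube, so h has no rational root, and a monic cubic with no rational root is irreducible), g is also irreducible (irreducibility is preserved under the substitution x → x - 2). Hence m_α(x) = x^3 - 6x^2 + 12x - 69.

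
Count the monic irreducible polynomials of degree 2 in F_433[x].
There are 93528 monic irreducible polynomials of degree 2 over F_433

Each element of F_{433^2} that lies in no proper subfield is a root of exactly one monic irreducible of degree 2 over F_433, and each such polynomial has 2 distinct roots in F_{433^2}. By Möbius inversion the count is N_433(2) = (1/2) Σ_{d|2} μ(2/d) · 433^d = (1/2)(μ(2)·433^1 + μ(1)·433^2) = 187056/2 = 93528.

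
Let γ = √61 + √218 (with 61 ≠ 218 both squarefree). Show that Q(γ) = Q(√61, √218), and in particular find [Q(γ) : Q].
[Q(γ) : Q] = 4 (equivalently, Q(γ) = Q(√61, √218))

Obviously Q(γ) ⊆ Q(√61, √218), and [Q(√61, √218):Q] = 4 (since 61, 218 are distinct squarefree integers > 1 with 13298 not a perfect square). To show equality we compute the minimal polynomial of γ. From γ = √61 + √218: γ^2 = 61 + 2√(13298) + 218 = 279 + 2√(13298), so γ^2 - 279 = 2√(13298); squaring, (γ^2 - 279)^2 = 4·13298, i.e. γ^4 - 558γ^2 + 77841 - 53192 = 0, i.e. γ^4 - 558γ^2 + 24649 = 0. So γ is a root of x^4 - 558x^2 + 24649. This polynomial is irreducible over Q: it has no rational root (each ±√61 ± √218 is irrational), and any factorization into two quadratics over Q would force √(13298) ∈ Q (pairing opposite roots) or √61, √218 ∈ Q (other pairings), all impossible. Hence [Q(γ):Q] = 4 = [Q(√61, √218):Q], so Q(γ) = Q(√61, √218).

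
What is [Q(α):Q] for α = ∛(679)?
[Q(α):Q] = 3

The minimal polynomial of α is x^3 - 679, irreducible over Q since 679 is not a perfect cube (so x^3 - 679 has no rational root). Hence [Q(α):Q] = deg(m_α) = 3.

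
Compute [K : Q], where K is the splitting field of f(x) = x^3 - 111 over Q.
[K : Q] = 6

The roots of x^3 - 111 are ∛111, ω∛111, ω^2∛111 where ω = e^(2πi/3) is a primitive cube root of unity, so K = Q(∛111, ω). Now [Q(∛111):Q] = 3 (since 111 is not a perfect cube, x^3 - 111 is irreducible) and [Q(ω):Q] = 2. Both 2 and 3 divide [K:Q], and [K:Q] ≤ 3·2 = 6, so [K:Q] = 6. (Equivalently: Q(∛111) ⊂ R but ω ∉ R, so [K : Q(∛111)] = 2.)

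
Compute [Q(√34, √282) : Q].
[Q(√34, √282) : Q] = 4

[Q(√34):Q] = 2 (min poly x^2 - 34, irreducible since 34 is squarefree > 1). For the top step, suppose √282 ∈ Q(√34), say √282 = c + d√34 with c, d ∈ Q. Squaring: 282 = c^2 + 34d^2 + 2cd√34. Since √34 ∉ Q this forces 2cd = 0. If d = 0 then √282 = c ∈ Q, contradicting 282 squarefree > 1. If c = 0 then 282 = 34d^2, so 34·282 = (34d)^2 is a perfect square in Q — but 34·282 = 9588 is not a perfect square (since 34 and 282 are distinct squarefree integers). Contradiction. Hence √282 ∉ Q(√34), so x^2 - 282 stays irreducible over Q(√34) and [Q(√34, √282) : Q(√34)] = 2. By the tower law, [Q(√34, √282) : Q] = 2 · 2 = 4.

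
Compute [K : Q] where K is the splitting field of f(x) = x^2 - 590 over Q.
[K : Q] = 2

f(x) = x^2 - 590 factors as (x - √590)(x + √590). The splitting field is K = Q(√590). Since 590 is squarefree and > 1, it is not a perfect square, so x^2 - 590 is irreducible over Q and [Q(√590) : Q] = 2. Hence [K : Q] = 2.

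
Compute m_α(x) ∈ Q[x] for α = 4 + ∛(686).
m_α(x) = x^3 - 12x^2 + 48x - 750

Set β = α - 4 = ∛(686), so β^3 = 686. Then (α - 4)^3 - 686 = 0, i.e. α is a root of g(x) = (x - 4)^3 - 686 = x^3 - 12x^2 + 48x - 750. Since g(x) = h(x - 4) where h(x) = x^3 - 686, and h is irreducible over Q (because 686 is not a perfect cube, so h has no rational root, and a monic cubic with no rational root is irreducible), g is also irreducible (irreducibility is preserved under the substitution x → x - 4). Hence m_α(x) = x^3 - 12x^2 + 48x - 750.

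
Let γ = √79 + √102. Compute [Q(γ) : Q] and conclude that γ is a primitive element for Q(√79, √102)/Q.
[Q(γ) : Q] = 4 (equivalently, Q(γ) = Q(√79, √102))

Obviously Q(γ) ⊆ Q(√79, √102), and [Q(√79, √102):Q] = 4 (since 79, 102 are distinct squarefree integers > 1 with 8058 not a perfect square). To show equality we compute the minimal polynomial of γ. From γ = √79 + √102: γ^2 = 79 + 2√(8058) + 102 = 181 + 2√(8058), so γ^2 - 181 = 2√(8058); squaring, (γ^2 - 181)^2 = 4·8058, i.e. γ^4 - 362γ^2 + 32761 - 32232 = 0, i.e. γ^4 - 362γ^2 + 529 = 0. So γ is a root of x^4 - 362x^2 + 529. This polynomial is irreducible over Q: it has no rational root (each ±√79 ± √102 is irrational), and any factorization into two quadratics over Q would force √(8058) ∈ Q (pairing opposite roots) or √79, √102 ∈ Q (other pairings), all impossible. Hence [Q(γ):Q] = 4 = [Q(√79, √102):Q], so Q(γ) = Q(√79, √102).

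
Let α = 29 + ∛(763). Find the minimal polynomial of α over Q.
m_α(x) = x^3 - 87x^2 + 2523x - 25152

Set β = α - 29 = ∛(763), so β^3 = 763. Then (α - 29)^3 - 763 = 0, i.e. α is a root of g(x) = (x - 29)^3 - 763 = x^3 - 87x^2 + 2523x - 25152. Since g(x) = h(x - 29) where h(x) = x^3 - 763, and h is irreducible over Q (because 763 is not a perfect cube, so h has no rational root, and a monic cubic with no rational root is irreducible), g is also irreducible (irreducibility is preserved under the substitution x → x - 29). Hence m_α(x) = x^3 - 87x^2 + 2523x - 25152.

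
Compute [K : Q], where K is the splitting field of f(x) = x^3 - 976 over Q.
[K : Q] = 6

The roots of x^3 - 976 are ∛976, ω∛976, ω^2∛976 where ω = e^(2πi/3) is a primitive cube root of unity, so K = Q(∛976, ω). Now [Q(∛976):Q] = 3 (since 976 is not a perfect cube, x^3 - 976 is irreducible) and [Q(ω):Q] = 2. Both 2 and 3 divide [K:Q], and [K:Q] ≤ 3·2 = 6, so [K:Q] = 6. (Equivalently: Q(∛976) ⊂ R but ω ∉ R, so [K : Q(∛976)] = 2.)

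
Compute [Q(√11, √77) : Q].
[Q(√11, √77) : Q] = 4

[Q(√11):Q] = 2 (min poly x^2 - 11, irreducible since 11 is squarefree > 1). For the top step, suppose √77 ∈ Q(√11), say √77 = c + d√11 with c, d ∈ Q. Squaring: 77 = c^2 + 11d^2 + 2cd√11. Since √11 ∉ Q this forces 2cd = 0. If d = 0 then √77 = c ∈ Q, contradicting 77 squarefree > 1. If c = 0 then 77 = 11d^2, so 11·77 = (11d)^2 is a perfect square in Q — but 11·77 = 847 is not a perfect square (since 11 and 77 are distinct squarefree integers). Contradiction. Hence √77 ∉ Q(√11), so x^2 - 77 stays irreducible over Q(√11) and [Q(√11, √77) : Q(√11)] = 2. By the tower law, [Q(√11, √77) : Q] = 2 · 2 = 4.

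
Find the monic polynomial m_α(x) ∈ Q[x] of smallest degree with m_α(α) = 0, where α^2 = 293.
m_α(x) = x^2 - 293

α satisfies α^2 - 293 = 0, so x^2 - 293 annihilates α. Since d = 293 is squarefree and ≠ 1, it is not a perfect square in Q, so x^2 - 293 has no rational root and is therefore irreducible over Q (a degree-2 polynomial over a field is irreducible iff it has no root). Hence m_α(x) = x^2 - 293.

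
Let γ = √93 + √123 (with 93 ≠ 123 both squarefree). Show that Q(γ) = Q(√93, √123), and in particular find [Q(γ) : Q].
[Q(γ) : Q] = 4 (equivalently, Q(γ) = Q(√93, √123))

Obviously Q(γ) ⊆ Q(√93, √123), and [Q(√93, √123):Q] = 4 (since 93, 123 are distinct squarefree integers > 1 with 11439 not a perfect square). To show equality we compute the minimal polynomial of γ. From γ = √93 + √123: γ^2 = 93 + 2√(11439) + 123 = 216 + 2√(11439), so γ^2 - 216 = 2√(11439); squaring, (γ^2 - 216)^2 = 4·11439, i.e. γ^4 - 432γ^2 + 46656 - 45756 = 0, i.e. γ^4 - 432γ^2 + 900 = 0. So γ is a root of x^4 - 432x^2 + 900. This polynomial is irreducible over Q: it has no rational root (each ±√93 ± √123 is irrational), and any factorization into two quadratics over Q would force √(11439) ∈ Q (pairing opposite roots) or √93, √123 ∈ Q (other pairings), all impossible. Hence [Q(γ):Q] = 4 = [Q(√93, √123):Q], so Q(γ) = Q(√93, √123).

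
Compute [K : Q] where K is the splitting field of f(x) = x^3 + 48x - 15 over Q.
[K : Q] = 6

By the rational root test, any rational root of the monic integer polynomial f(x) = x^3 + 48x - 15 must be an integer dividing the constant term -15, i.e. one of ±{1, 3, 5, 15}. Evaluating: f(1) = 34, f(-1) = -64, f(3) = 156, f(-3) = -186, f(5) = 350, f(-5) = -380, f(15) = 4080, f(-15) = -4110; none is 0, so f has no rational root and is therefore irreducible over Q (a cubic with no linear factor over a field is irreducible). For an irreducible cubic, the Galois group is A_3 or S_3 according as the discriminant disc(f) = -4a^3 - 27b^2 = -4·(48)^3 - 27·(-15)^2 = -448443 is or is not a square in Q. Here disc(f) = -448443 is not a perfect square in Q, so the Galois group of f over Q is not contained in A_3 and must be all of S_3. The splitting field has degree |S_3| = 6 over Q, so [K : Q] = 6.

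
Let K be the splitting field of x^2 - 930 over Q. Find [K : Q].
[K : Q] = 2

f(x) = x^2 - 930 factors as (x - √930)(x + √930). The splitting field is K = Q(√930). Since 930 is squarefree and > 1, it is not a perfect square, so x^2 - 930 is irreducible over Q and [Q(√930) : Q] = 2. Hence [K : Q] = 2.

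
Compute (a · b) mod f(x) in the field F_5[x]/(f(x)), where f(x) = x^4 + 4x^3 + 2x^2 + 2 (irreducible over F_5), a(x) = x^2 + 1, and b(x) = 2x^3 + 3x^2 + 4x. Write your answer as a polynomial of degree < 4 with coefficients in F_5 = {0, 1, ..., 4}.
a · b ≡ 2x^3 + 3x^2 (mod f(x))

Multiply in F_5[x]: a(x)·b(x) = (x^2 + 1)·(2x^3 + 3x^2 + 4x) = 2x^5 + 3x^4 + x^3 + 3x^2 + 4x. This has degree ≥ 4, so divide by f(x) over F_5: 2x^5 + 3x^4 + x^3 + 3x^2 + 4x = (2x)·(x^4 + 4x^3 + 2x^2 + 2) + (2x^3 + 3x^2). Hence a·b ≡ 2x^3 + 3x^2 (mod f). (F_5[x]/(f) is a field with 5^4 = 625 elements since f is irreducible of degree 4.)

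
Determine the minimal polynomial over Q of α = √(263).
m_α(x) = x^2 - 263

α satisfies α^2 - 263 = 0, so x^2 - 263 annihilates α. Since d = 263 is squarefree and ≠ 1, it is not a perfect square in Q, so x^2 - 263 has no rational root and is therefore irreducible over Q (a degree-2 polynomial over a field is irreducible iff it has no root). Hence m_α(x) = x^2 - 263.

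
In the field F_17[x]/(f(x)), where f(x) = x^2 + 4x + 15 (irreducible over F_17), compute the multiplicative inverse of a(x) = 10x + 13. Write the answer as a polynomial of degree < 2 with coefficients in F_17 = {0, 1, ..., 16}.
a(x)^(-1) ≡ 16x + 16 (mod f(x))

Since f is irreducible over F_17, F_17[x]/(f) is a field and a(x) ≠ 0 has an inverse. Apply the extended Euclidean algorithm to f(x) and a(x) in F_17[x]: f(x) = (12x + 12)·a(x) + (12). The last nonzero remainder is the constant 12 = gcd(f, a) in F_17. Back-substituting through the division chain expresses 12 = s(x)·a(x) + t(x)·f(x) with s(x) ≡ 5x + 5 (mod f), so (5x + 5)·a(x) ≡ 12 (mod f). Multiplying by 12^(-1) ≡ 10 in F_17 gives a(x)^(-1) ≡ 10·(5x + 5) ≡ 16x + 16 (mod f). Check: (10x + 13)·(16x + 16) = 7x^2 + 11x + 4 ≡ 1 (mod x^2 + 4x + 15).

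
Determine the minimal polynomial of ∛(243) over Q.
m_α(x) = x^3 - 243

α satisfies α^3 = 243, so x^3 - 243 annihilates α. By the rational root test, a rational root p/q (in lowest terms) of x^3 - 243 would satisfy p^3 = 243 q^3, forcing q = 1 and p^3 = 243; but 243 is not a perfect cube, contradiction. A monic cubic over Q with no rational root is irreducible (any nontrivial factorization would include a linear factor). Hence x^3 - 243 is the minimal polynomial of α, and in particular [Q(α):Q] = 3.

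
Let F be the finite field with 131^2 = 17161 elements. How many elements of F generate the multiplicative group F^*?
There are φ(17160) = 3840 primitive elements

F_q^* is cyclic of order q - 1 = 17160. A cyclic group of order m has exactly φ(m) generators. Here m = 17160 = 2^3 · 3 · 5 · 11 · 13, so the number of primitive elements is φ(17160) = 3840.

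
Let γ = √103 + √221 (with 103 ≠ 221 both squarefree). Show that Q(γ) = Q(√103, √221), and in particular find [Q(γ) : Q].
[Q(γ) : Q] = 4 (equivalently, Q(γ) = Q(√103, √221))

Obviously Q(γ) ⊆ Q(√103, √221), and [Q(√103, √221):Q] = 4 (since 103, 221 are distinct squarefree integers > 1 with 22763 not a perfect square). To show equality we compute the minimal polynomial of γ. From γ = √103 + √221: γ^2 = 103 + 2√(22763) + 221 = 324 + 2√(22763), so γ^2 - 324 = 2√(22763); squaring, (γ^2 - 324)^2 = 4·22763, i.e. γ^4 - 648γ^2 + 104976 - 91052 = 0, i.e. γ^4 - 648γ^2 + 13924 = 0. So γ is a root of x^4 - 648x^2 + 13924. This polynomial is irreducible over Q: it has no rational root (each ±√103 ± √221 is irrational), and any factorization into two quadratics over Q would force √(22763) ∈ Q (pairing opposite roots) or √103, √221 ∈ Q (other pairings), all impossible. Hence [Q(γ):Q] = 4 = [Q(√103, √221):Q], so Q(γ) = Q(√103, √221).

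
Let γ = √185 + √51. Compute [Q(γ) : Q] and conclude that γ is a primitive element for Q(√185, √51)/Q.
[Q(γ) : Q] = 4 (equivalently, Q(γ) = Q(√185, √51))

Obviously Q(γ) ⊆ Q(√185, √51), and [Q(√185, √51):Q] = 4 (since 185, 51 are distinct squarefree integers > 1 with 9435 not a perfect square). To show equality we compute the minimal polynomial of γ. From γ = √185 + √51: γ^2 = 185 + 2√(9435) + 51 = 236 + 2√(9435), so γ^2 - 236 = 2√(9435); squaring, (γ^2 - 236)^2 = 4·9435, i.e. γ^4 - 472γ^2 + 55696 - 37740 = 0, i.e. γ^4 - 472γ^2 + 17956 = 0. So γ is a root of x^4 - 472x^2 + 17956. This polynomial is irreducible over Q: it has no rational root (each ±√185 ± √51 is irrational), and any factorization into two quadratics over Q would force √(9435) ∈ Q (pairing opposite roots) or √185, √51 ∈ Q (other pairings), all impossible. Hence [Q(γ):Q] = 4 = [Q(√185, √51):Q], so Q(γ) = Q(√185, √51).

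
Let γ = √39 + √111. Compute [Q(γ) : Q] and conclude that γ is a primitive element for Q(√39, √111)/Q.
[Q(γ) : Q] = 4 (equivalently, Q(γ) = Q(√39, √111))

Obviously Q(γ) ⊆ Q(√39, √111), and [Q(√39, √111):Q] = 4 (since 39, 111 are distinct squarefree integers > 1 with 4329 not a perfect square). To show equality we compute the minimal polynomial of γ. From γ = √39 + √111: γ^2 = 39 + 2√(4329) + 111 = 150 + 2√(4329), so γ^2 - 150 = 2√(4329); squaring, (γ^2 - 150)^2 = 4·4329, i.e. γ^4 - 300γ^2 + 22500 - 17316 = 0, i.e. γ^4 - 300γ^2 + 5184 = 0. So γ is a root of x^4 - 300x^2 + 5184. This polynomial is irreducible over Q: it has no rational root (each ±√39 ± √111 is irrational), and any factorization into two quadratics over Q would force √(4329) ∈ Q (pairing opposite roots) or √39, √111 ∈ Q (other pairings), all impossible. Hence [Q(γ):Q] = 4 = [Q(√39, √111):Q], so Q(γ) = Q(√39, √111).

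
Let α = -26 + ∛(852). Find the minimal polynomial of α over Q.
m_α(x) = x^3 + 78x^2 + 2028x + 16724

Set β = α + 26 = ∛(852), so β^3 = 852. Then (α + 26)^3 - 852 = 0, i.e. α is a root of g(x) = (x + 26)^3 - 852 = x^3 + 78x^2 + 2028x + 16724. Since g(x) = h(x + 26) where h(x) = x^3 - 852, and h is irreducible over Q (because 852 is not a perfect cube, so h has no rational root, and a monic cubic with no rational root is irreducible), g is also irreducible (irreducibility is preserved under the substitution x → x + 26). Hence m_α(x) = x^3 + 78x^2 + 2028x + 16724.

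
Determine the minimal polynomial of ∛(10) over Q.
m_α(x) = x^3 - 10

α satisfies α^3 = 10, so x^3 - 10 annihilates α. By the rational root test, a rational root p/q (in lowest terms) of x^3 - 10 would satisfy p^3 = 10 q^3, forcing q = 1 and p^3 = 10; but 10 is not a perfect cube, contradiction. A monic cubic over Q with no rational root is irreducible (any nontrivial factorization would include a linear factor). Hence x^3 - 10 is the minimal polynomial of α, and in particular [Q(α):Q] = 3.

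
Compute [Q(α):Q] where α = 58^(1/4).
[Q(α):Q] = 4

α is a root of x^4 - 58. By Eisenstein's criterion at the prime p = 2 (which divides the constant term 58 but p^2 = 4 does not, since 58 is squarefree), x^4 - 58 is irreducible over Q. Hence [Q(α):Q] = 4.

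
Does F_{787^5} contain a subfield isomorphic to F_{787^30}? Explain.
No: F_{787^30} is not a subfield of F_{787^5}

F_{p^m} embeds in F_{p^n} iff m | n. Here 30 ∤ 5 (since 5 = 0·30 + 5 with remainder 5 ≠ 0), so F_{787^30} is not a subfield of F_{787^5}. Equivalently: if it were, the tower law would give 30 = [F_{787^30}:F_787] dividing [F_{787^5}:F_787] = 5, contradiction.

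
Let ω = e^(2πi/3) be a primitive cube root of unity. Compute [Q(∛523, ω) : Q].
[Q(∛523, ω) : Q] = 6

[Q(∛523):Q] = 3 (min poly x^3 - 523, irreducible since 523 is not a perfect cube). [Q(ω):Q] = 2 (min poly x^2 + x + 1). Since Q(∛523) ⊂ R and ω ∉ R, we have ω ∉ Q(∛523), so x^2 + x + 1 remains irreducible over Q(∛523) and [Q(∛523, ω) : Q(∛523)] = 2. By the tower law, [Q(∛523, ω) : Q] = 3 · 2 = 6. (In fact Q(∛523, ω) is the splitting field of x^3 - 523 over Q.)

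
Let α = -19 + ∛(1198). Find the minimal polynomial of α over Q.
m_α(x) = x^3 + 57x^2 + 1083x + 5661

Set β = α + 19 = ∛(1198), so β^3 = 1198. Then (α + 19)^3 - 1198 = 0, i.e. α is a root of g(x) = (x + 19)^3 - 1198 = x^3 + 57x^2 + 1083x + 5661. Since g(x) = h(x + 19) where h(x) = x^3 - 1198, and h is irreducible over Q (because 1198 is not a perfect cube, so h has no rational root, and a monic cubic with no rational root is irreducible), g is also irreducible (irreducibility is preserved under the substitution x → x + 19). Hence m_α(x) = x^3 + 57x^2 + 1083x + 5661.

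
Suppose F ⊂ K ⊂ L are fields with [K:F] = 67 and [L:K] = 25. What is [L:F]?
[L:F] = 1675

The tower law says that for any tower of field extensions F ⊂ K ⊂ L with finite degrees, [L:F] = [L:K] · [K:F]. Here this gives [L:F] = 25 · 67 = 1675.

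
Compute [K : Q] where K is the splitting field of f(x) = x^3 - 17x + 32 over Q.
[K : Q] = 6

By the rational root test, any rational root of the monic integer polynomial f(x) = x^3 - 17x + 32 must be an integer dividing the constant term 32, i.e. one of ±{1, 2, 4, 8, 16, 32}. Evaluating: f(1) = 16, f(-1) = 48, f(2) = 6, f(-2) = 58, f(4) = 28, f(-4) = 36, f(8) = 408, f(-8) = -344, f(16) = 3856, f(-16) = -3792, f(32) = 32256, f(-32) = -32192; none is 0, so f has no rational root and is therefore irreducible over Q (a cubic with no linear factor over a field is irreducible). For an irreducible cubic, the Galois group is A_3 or S_3 according as the discriminant disc(f) = -4a^3 - 27b^2 = -4·(-17)^3 - 27·(32)^2 = -7996 is or is not a square in Q. Here disc(f) = -7996 is not a perfect square in Q, so the Galois group of f over Q is not contained in A_3 and must be all of S_3. The splitting field has degree |S_3| = 6 over Q, so [K : Q] = 6.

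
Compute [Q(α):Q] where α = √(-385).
[Q(α):Q] = 2

[Q(α):Q] equals the degree of the minimal polynomial of α. Here α^2 = -385 and x^2 + 385 is irreducible (d = -385 is squarefree, ≠ 1, hence not a square), so deg(m_α) = 2. Thus [Q(α):Q] = 2.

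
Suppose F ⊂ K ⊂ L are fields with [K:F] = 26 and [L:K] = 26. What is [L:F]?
[L:F] = 676

The tower law says that for any tower of field extensions F ⊂ K ⊂ L with finite degrees, [L:F] = [L:K] · [K:F]. Here this gives [L:F] = 26 · 26 = 676.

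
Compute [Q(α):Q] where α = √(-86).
[Q(α):Q] = 2

[Q(α):Q] equals the degree of the minimal polynomial of α. Here α^2 = -86 and x^2 + 86 is irreducible (d = -86 is squarefree, ≠ 1, hence not a square), so deg(m_α) = 2. Thus [Q(α):Q] = 2.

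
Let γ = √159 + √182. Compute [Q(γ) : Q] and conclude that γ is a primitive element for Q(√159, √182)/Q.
[Q(γ) : Q] = 4 (equivalently, Q(γ) = Q(√159, √182))

Obviously Q(γ) ⊆ Q(√159, √182), and [Q(√159, √182):Q] = 4 (since 159, 182 are distinct squarefree integers > 1 with 28938 not a perfect square). To show equality we compute the minimal polynomial of γ. From γ = √159 + √182: γ^2 = 159 + 2√(28938) + 182 = 341 + 2√(28938), so γ^2 - 341 = 2√(28938); squaring, (γ^2 - 341)^2 = 4·28938, i.e. γ^4 - 682γ^2 + 116281 - 115752 = 0, i.e. γ^4 - 682γ^2 + 529 = 0. So γ is a root of x^4 - 682x^2 + 529. This polynomial is irreducible over Q: it has no rational root (each ±√159 ± √182 is irrational), and any factorization into two quadratics over Q would force √(28938) ∈ Q (pairing opposite roots) or √159, √182 ∈ Q (other pairings), all impossible. Hence [Q(γ):Q] = 4 = [Q(√159, √182):Q], so Q(γ) = Q(√159, √182).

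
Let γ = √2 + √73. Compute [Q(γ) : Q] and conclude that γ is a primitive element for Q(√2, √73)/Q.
[Q(γ) : Q] = 4 (equivalently, Q(γ) = Q(√2, √73))

Obviously Q(γ) ⊆ Q(√2, √73), and [Q(√2, √73):Q] = 4 (since 2, 73 are distinct squarefree integers > 1 with 146 not a perfect square). To show equality we compute the minimal polynomial of γ. From γ = √2 + √73: γ^2 = 2 + 2√(146) + 73 = 75 + 2√(146), so γ^2 - 75 = 2√(146); squaring, (γ^2 - 75)^2 = 4·146, i.e. γ^4 - 150γ^2 + 5625 - 584 = 0, i.e. γ^4 - 150γ^2 + 5041 = 0. So γ is a root of x^4 - 150x^2 + 5041. This polynomial is irreducible over Q: it has no rational root (each ±√2 ± √73 is irrational), and any factorization into two quadratics over Q would force √(146) ∈ Q (pairing opposite roots) or √2, √73 ∈ Q (other pairings), all impossible. Hence [Q(γ):Q] = 4 = [Q(√2, √73):Q], so Q(γ) = Q(√2, √73).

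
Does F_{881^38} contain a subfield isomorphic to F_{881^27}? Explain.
No: F_{881^27} is not a subfield of F_{881^38}

F_{p^m} embeds in F_{p^n} iff m | n. Here 27 ∤ 38 (since 38 = 1·27 + 11 with remainder 11 ≠ 0), so F_{881^27} is not a subfield of F_{881^38}. Equivalently: if it were, the tower law would give 27 = [F_{881^27}:F_881] dividing [F_{881^38}:F_881] = 38, contradiction.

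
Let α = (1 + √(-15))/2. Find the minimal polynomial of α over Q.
m_α(x) = x^2 - x + 4

From 2α - 1 = √(-15), squaring gives (2α - 1)^2 = -15, i.e. 4α^2 - 4α + 1 = -15, so α^2 - α + (1 + 15)/4 = 0. Since -15 ≡ 1 (mod 4), (1 + 15)/4 = 4 ∈ Z. The polynomial x^2 - x + 4 has discriminant 1 - 4·(4) = -15, which is not a perfect square in Q (d = -15 is squarefree and ≠ 1), so x^2 - x + 4 is irreducible over Q. It is the minimal polynomial of α.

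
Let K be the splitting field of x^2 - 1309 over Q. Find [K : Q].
[K : Q] = 2

f(x) = x^2 - 1309 factors as (x - √1309)(x + √1309). The splitting field is K = Q(√1309). Since 1309 is squarefree and > 1, it is not a perfect square, so x^2 - 1309 is irreducible over Q and [Q(√1309) : Q] = 2. Hence [K : Q] = 2.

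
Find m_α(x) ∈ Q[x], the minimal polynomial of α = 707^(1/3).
m_α(x) = x^3 - 707

α satisfies α^3 = 707, so x^3 - 707 annihilates α. By the rational root test, a rational root p/q (in lowest terms) of x^3 - 707 would satisfy p^3 = 707 q^3, forcing q = 1 and p^3 = 707; but 707 is not a perfect cube, contradiction. A monic cubic over Q with no rational root is irreducible (any nontrivial factorization would include a linear factor). Hence x^3 - 707 is the minimal polynomial of α, and in particular [Q(α):Q] = 3.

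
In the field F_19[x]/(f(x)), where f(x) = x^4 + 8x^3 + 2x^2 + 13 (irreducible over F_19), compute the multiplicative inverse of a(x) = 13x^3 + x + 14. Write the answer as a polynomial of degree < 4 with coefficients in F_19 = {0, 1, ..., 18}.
a(x)^(-1) ≡ 15x^3 + 8x^2 + 9x + 3 (mod f(x))

Since f is irreducible over F_19, F_19[x]/(f) is a field and a(x) ≠ 0 has an inverse. Apply the extended Euclidean algorithm to f(x) and a(x) in F_19[x]: f(x) = (3x + 5)·a(x) + (18x^2 + 10x);  a(x) = (6x + 3)·(18x^2 + 10x) + (9x + 14);  (18x^2 + 10x) = (2x + 17)·(9x + 14) + (9). The last nonzero remainder is the constant 9 = gcd(f, a) in F_19. Back-substituting through the division chain expresses 9 = s(x)·a(x) + t(x)·f(x) with s(x) ≡ 2x^3 + 15x^2 + 5x + 8 (mod f), so (2x^3 + 15x^2 + 5x + 8)·a(x) ≡ 9 (mod f). Multiplying by 9^(-1) ≡ 17 in F_19 gives a(x)^(-1) ≡ 17·(2x^3 + 15x^2 + 5x + 8) ≡ 15x^3 + 8x^2 + 9x + 3 (mod f). Check: (13x^3 + x + 14)·(15x^3 + 8x^2 + 9x + 3) = 5x^6 + 9x^5 + 18x^4 + 10x^3 + 7x^2 + 15x + 4 ≡ 1 (mod x^4 + 8x^3 + 2x^2 + 13).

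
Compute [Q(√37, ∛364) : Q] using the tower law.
[Q(√37, ∛364) : Q] = 6

Let L = Q(√37, ∛364). Since Q(√37) ⊂ L and [Q(√37):Q] = 2, the tower law gives 2 | [L:Q]. Likewise Q(∛364) ⊂ L with [Q(∛364):Q] = 3 (because 364 is not a perfect cube), so 3 | [L:Q]. As gcd(2,3) = 1, [L:Q] is divisible by 6. Conversely L is generated over Q by √37 and ∛364, so [L:Q] ≤ 2·3 = 6. Therefore [Q(√37, ∛364) : Q] = 6.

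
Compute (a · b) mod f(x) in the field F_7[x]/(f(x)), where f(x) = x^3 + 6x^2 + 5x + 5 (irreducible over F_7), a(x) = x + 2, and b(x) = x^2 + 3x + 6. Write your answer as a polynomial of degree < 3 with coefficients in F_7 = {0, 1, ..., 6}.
a · b ≡ 6x^2 (mod f(x))

Multiply in F_7[x]: a(x)·b(x) = (x + 2)·(x^2 + 3x + 6) = x^3 + 5x^2 + 5x + 5. This has degree ≥ 3, so divide by f(x) over F_7: x^3 + 5x^2 + 5x + 5 = (1)·(x^3 + 6x^2 + 5x + 5) + (6x^2). Hence a·b ≡ 6x^2 (mod f). (F_7[x]/(f) is a field with 7^3 = 343 elements since f is irreducible of degree 3.)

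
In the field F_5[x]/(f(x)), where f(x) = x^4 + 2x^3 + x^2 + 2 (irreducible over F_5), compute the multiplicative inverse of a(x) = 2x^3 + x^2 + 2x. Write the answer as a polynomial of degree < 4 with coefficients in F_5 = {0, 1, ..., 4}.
a(x)^(-1) ≡ x^2 + 2 (mod f(x))

Since f is irreducible over F_5, F_5[x]/(f) is a field and a(x) ≠ 0 has an inverse. Apply the extended Euclidean algorithm to f(x) and a(x) in F_5[x]: f(x) = (3x + 2)·a(x) + (3x^2 + x + 2);  a(x) = (4x + 4)·(3x^2 + x + 2) + (2). The last nonzero remainder is the constant 2 = gcd(f, a) in F_5. Back-substituting through the division chain expresses 2 = s(x)·a(x) + t(x)·f(x) with s(x) ≡ 2x^2 + 4 (mod f), so (2x^2 + 4)·a(x) ≡ 2 (mod f). Multiplying by 2^(-1) ≡ 3 in F_5 gives a(x)^(-1) ≡ 3·(2x^2 + 4) ≡ x^2 + 2 (mod f). Check: (2x^3 + x^2 + 2x)·(x^2 + 2) = 2x^5 + x^4 + x^3 + 2x^2 + 4x ≡ 1 (mod x^4 + 2x^3 + x^2 + 2).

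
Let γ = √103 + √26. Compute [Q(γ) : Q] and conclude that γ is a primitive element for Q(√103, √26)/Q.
[Q(γ) : Q] = 4 (equivalently, Q(γ) = Q(√103, √26))

Obviously Q(γ) ⊆ Q(√103, √26), and [Q(√103, √26):Q] = 4 (since 103, 26 are distinct squarefree integers > 1 with 2678 not a perfect square). To show equality we compute the minimal polynomial of γ. From γ = √103 + √26: γ^2 = 103 + 2√(2678) + 26 = 129 + 2√(2678), so γ^2 - 129 = 2√(2678); squaring, (γ^2 - 129)^2 = 4·2678, i.e. γ^4 - 258γ^2 + 16641 - 10712 = 0, i.e. γ^4 - 258γ^2 + 5929 = 0. So γ is a root of x^4 - 258x^2 + 5929. This polynomial is irreducible over Q: it has no rational root (each ±√103 ± √26 is irrational), and any factorization into two quadratics over Q would force √(2678) ∈ Q (pairing opposite roots) or √103, √26 ∈ Q (other pairings), all impossible. Hence [Q(γ):Q] = 4 = [Q(√103, √26):Q], so Q(γ) = Q(√103, √26).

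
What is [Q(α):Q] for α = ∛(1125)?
[Q(α):Q] = 3

The minimal polynomial of α is x^3 - 1125, irreducible over Q since 1125 is not a perfect cube (so x^3 - 1125 has no rational root). Hence [Q(α):Q] = deg(m_α) = 3.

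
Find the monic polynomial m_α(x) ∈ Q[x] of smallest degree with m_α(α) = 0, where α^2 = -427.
m_α(x) = x^2 + 427

α satisfies α^2 + 427 = 0, so x^2 + 427 annihilates α. Since d = -427 is squarefree and ≠ 1, it is not a perfect square in Q, so x^2 + 427 has no rational root and is therefore irreducible over Q (a degree-2 polynomial over a field is irreducible iff it has no root). Hence m_α(x) = x^2 + 427.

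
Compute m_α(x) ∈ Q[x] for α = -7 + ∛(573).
m_α(x) = x^3 + 21x^2 + 147x - 230

Set β = α + 7 = ∛(573), so β^3 = 573. Then (α + 7)^3 - 573 = 0, i.e. α is a root of g(x) = (x + 7)^3 - 573 = x^3 + 21x^2 + 147x - 230. Since g(x) = h(x + 7) where h(x) = x^3 - 573, and h is irreducible over Q (because 573 is not a perfect cube, so h has no rational root, and a monic cubic with no rational root is irreducible), g is also irreducible (irreducibility is preserved under the substitution x → x + 7). Hence m_α(x) = x^3 + 21x^2 + 147x - 230.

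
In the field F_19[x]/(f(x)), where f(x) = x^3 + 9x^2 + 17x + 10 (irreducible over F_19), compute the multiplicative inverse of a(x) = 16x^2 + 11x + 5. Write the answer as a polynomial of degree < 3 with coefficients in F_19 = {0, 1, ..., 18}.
a(x)^(-1) ≡ 13x^2 + 13x + 2 (mod f(x))

Since f is irreducible over F_19, F_19[x]/(f) is a field and a(x) ≠ 0 has an inverse. Apply the extended Euclidean algorithm to f(x) and a(x) in F_19[x]: f(x) = (6x)·a(x) + (6x + 10);  a(x) = (9x + 9)·(6x + 10) + (10). The last nonzero remainder is the constant 10 = gcd(f, a) in F_19. Back-substituting through the division chain expresses 10 = s(x)·a(x) + t(x)·f(x) with s(x) ≡ 16x^2 + 16x + 1 (mod f), so (16x^2 + 16x + 1)·a(x) ≡ 10 (mod f). Multiplying by 10^(-1) ≡ 2 in F_19 gives a(x)^(-1) ≡ 2·(16x^2 + 16x + 1) ≡ 13x^2 + 13x + 2 (mod f). Check: (16x^2 + 11x + 5)·(13x^2 + 13x + 2) = 18x^4 + 9x^3 + 12x^2 + 11x + 10 ≡ 1 (mod x^3 + 9x^2 + 17x + 10).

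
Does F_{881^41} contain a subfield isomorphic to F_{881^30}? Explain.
No: F_{881^30} is not a subfield of F_{881^41}

F_{p^m} embeds in F_{p^n} iff m | n. Here 30 ∤ 41 (since 41 = 1·30 + 11 with remainder 11 ≠ 0), so F_{881^30} is not a subfield of F_{881^41}. Equivalently: if it were, the tower law would give 30 = [F_{881^30}:F_881] dividing [F_{881^41}:F_881] = 41, contradiction.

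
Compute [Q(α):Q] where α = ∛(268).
[Q(α):Q] = 3

The minimal polynomial of α is x^3 - 268, irreducible over Q since 268 is not a perfect cube (so x^3 - 268 has no rational root). Hence [Q(α):Q] = deg(m_α) = 3.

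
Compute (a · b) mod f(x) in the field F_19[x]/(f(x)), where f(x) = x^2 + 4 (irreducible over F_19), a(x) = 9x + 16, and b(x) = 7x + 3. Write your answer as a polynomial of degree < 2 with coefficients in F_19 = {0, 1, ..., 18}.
a · b ≡ 6x + 5 (mod f(x))

Multiply in F_19[x]: a(x)·b(x) = (9x + 16)·(7x + 3) = 6x^2 + 6x + 10. This has degree ≥ 2, so divide by f(x) over F_19: 6x^2 + 6x + 10 = (6)·(x^2 + 4) + (6x + 5). Hence a·b ≡ 6x + 5 (mod f). (F_19[x]/(f) is a field with 19^2 = 361 elements since f is irreducible of degree 2.)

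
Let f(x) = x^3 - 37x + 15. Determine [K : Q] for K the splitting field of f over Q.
[K : Q] = 6

By the rational root test, any rational root of the monic integer polynomial f(x) = x^3 - 37x + 15 must be an integer dividing the constant term 15, i.e. one of ±{1, 3, 5, 15}. Evaluating: f(1) = -21, f(-1) = 51, f(3) = -69, f(-3) = 99, f(5) = -45, f(-5) = 75, f(15) = 2835, f(-15) = -2805; none is 0, so f has no rational root and is therefore irreducible over Q (a cubic with no linear factor over a field is irreducible). For an irreducible cubic, the Galois group is A_3 or S_3 according as the discriminant disc(f) = -4a^3 - 27b^2 = -4·(-37)^3 - 27·(15)^2 = 196537 is or is not a square in Q. Here disc(f) = 196537 is not a perfect square in Q, so the Galois group of f over Q is not contained in A_3 and must be all of S_3. The splitting field has degree |S_3| = 6 over Q, so [K : Q] = 6.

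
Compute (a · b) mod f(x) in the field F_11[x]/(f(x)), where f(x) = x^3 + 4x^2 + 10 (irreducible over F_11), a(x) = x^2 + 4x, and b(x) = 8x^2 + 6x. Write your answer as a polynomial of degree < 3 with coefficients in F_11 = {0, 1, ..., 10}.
a · b ≡ 8x + 6 (mod f(x))

Multiply in F_11[x]: a(x)·b(x) = (x^2 + 4x)·(8x^2 + 6x) = 8x^4 + 5x^3 + 2x^2. This has degree ≥ 3, so divide by f(x) over F_11: 8x^4 + 5x^3 + 2x^2 = (8x + 6)·(x^3 + 4x^2 + 10) + (8x + 6). Hence a·b ≡ 8x + 6 (mod f). (F_11[x]/(f) is a field with 11^3 = 1331 elements since f is irreducible of degree 3.)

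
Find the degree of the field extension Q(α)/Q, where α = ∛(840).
[Q(α):Q] = 3

The minimal polynomial of α is x^3 - 840, irreducible over Q since 840 is not a perfect cube (so x^3 - 840 has no rational root). Hence [Q(α):Q] = deg(m_α) = 3.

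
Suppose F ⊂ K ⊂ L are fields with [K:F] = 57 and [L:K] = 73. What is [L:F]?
[L:F] = 4161

The tower law says that for any tower of field extensions F ⊂ K ⊂ L with finite degrees, [L:F] = [L:K] · [K:F]. Here this gives [L:F] = 73 · 57 = 4161.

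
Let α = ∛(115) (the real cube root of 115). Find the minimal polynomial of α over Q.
m_α(x) = x^3 - 115

α satisfies α^3 = 115, so x^3 - 115 annihilates α. By the rational root test, a rational root p/q (in lowest terms) of x^3 - 115 would satisfy p^3 = 115 q^3, forcing q = 1 and p^3 = 115; but 115 is not a perfect cube, contradiction. A monic cubic over Q with no rational root is irreducible (any nontrivial factorization would include a linear factor). Hence x^3 - 115 is the minimal polynomial of α, and in particular [Q(α):Q] = 3.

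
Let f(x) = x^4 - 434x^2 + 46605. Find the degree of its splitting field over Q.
[K : Q] = 4

Solving the quadratic in x^2: x^2 = (434 ± √(434^2 - 4·46605))/2 = (434 ± √1936)/2 = (434 ± 44)/2, giving x^2 = 239 or x^2 = 195. So f(x) = (x^2 - 239)(x^2 - 195) and the roots of f are ±√239, ±√195. Hence the splitting field is K = Q(√239, √195). Since 239 and 195 are distinct squarefree integers > 1, their product 46605 is not a perfect square, so √195 ∉ Q(√239). By the tower law [K:Q] = [Q(√239,√195):Q(√239)] · [Q(√239):Q] = 2 · 2 = 4.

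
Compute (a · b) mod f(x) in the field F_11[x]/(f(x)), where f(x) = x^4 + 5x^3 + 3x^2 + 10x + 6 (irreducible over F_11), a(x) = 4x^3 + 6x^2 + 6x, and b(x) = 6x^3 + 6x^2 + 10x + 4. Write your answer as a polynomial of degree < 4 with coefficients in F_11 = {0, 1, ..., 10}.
a · b ≡ 2x^3 + 4x^2 + 9x + 6 (mod f(x))

Multiply in F_11[x]: a(x)·b(x) = (4x^3 + 6x^2 + 6x)·(6x^3 + 6x^2 + 10x + 4) = 2x^6 + 5x^5 + 2x^4 + 2x^3 + 7x^2 + 2x. This has degree ≥ 4, so divide by f(x) over F_11: 2x^6 + 5x^5 + 2x^4 + 2x^3 + 7x^2 + 2x = (2x^2 + 6x + 10)·(x^4 + 5x^3 + 3x^2 + 10x + 6) + (2x^3 + 4x^2 + 9x + 6). Hence a·b ≡ 2x^3 + 4x^2 + 9x + 6 (mod f). (F_11[x]/(f) is a field with 11^4 = 14641 elements since f is irreducible of degree 4.)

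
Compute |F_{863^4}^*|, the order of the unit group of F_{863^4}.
|F_{863^4}^*| = 554680863360

F_{863^4} has 863^4 = 554680863361 elements; its multiplicative group consists of all nonzero elements, so |F_{863^4}^*| = 554680863361 - 1 = 554680863360. (It is cyclic since any finite subgroup of the multiplicative group of a field is cyclic.)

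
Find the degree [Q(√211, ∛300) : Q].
[Q(√211, ∛300) : Q] = 6

Let L = Q(√211, ∛300). Since Q(√211) ⊂ L and [Q(√211):Q] = 2, the tower law gives 2 | [L:Q]. Likewise Q(∛300) ⊂ L with [Q(∛300):Q] = 3 (because 300 is not a perfect cube), so 3 | [L:Q]. As gcd(2,3) = 1, [L:Q] is divisible by 6. Conversely L is generated over Q by √211 and ∛300, so [L:Q] ≤ 2·3 = 6. Therefore [Q(√211, ∛300) : Q] = 6.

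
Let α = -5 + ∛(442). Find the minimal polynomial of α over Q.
m_α(x) = x^3 + 15x^2 + 75x - 317

Set β = α + 5 = ∛(442), so β^3 = 442. Then (α + 5)^3 - 442 = 0, i.e. α is a root of g(x) = (x + 5)^3 - 442 = x^3 + 15x^2 + 75x - 317. Since g(x) = h(x + 5) where h(x) = x^3 - 442, and h is irreducible over Q (because 442 is not a perfect cube, so h has no rational root, and a monic cubic with no rational root is irreducible), g is also irreducible (irreducibility is preserved under the substitution x → x + 5). Hence m_α(x) = x^3 + 15x^2 + 75x - 317.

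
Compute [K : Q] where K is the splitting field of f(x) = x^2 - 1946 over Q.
[K : Q] = 2

f(x) = x^2 - 1946 factors as (x - √1946)(x + √1946). The splitting field is K = Q(√1946). Since 1946 is squarefree and > 1, it is not a perfect square, so x^2 - 1946 is irreducible over Q and [Q(√1946) : Q] = 2. Hence [K : Q] = 2.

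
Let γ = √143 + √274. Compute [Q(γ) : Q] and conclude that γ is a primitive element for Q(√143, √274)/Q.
[Q(γ) : Q] = 4 (equivalently, Q(γ) = Q(√143, √274))

Obviously Q(γ) ⊆ Q(√143, √274), and [Q(√143, √274):Q] = 4 (since 143, 274 are distinct squarefree integers > 1 with 39182 not a perfect square). To show equality we compute the minimal polynomial of γ. From γ = √143 + √274: γ^2 = 143 + 2√(39182) + 274 = 417 + 2√(39182), so γ^2 - 417 = 2√(39182); squaring, (γ^2 - 417)^2 = 4·39182, i.e. γ^4 - 834γ^2 + 173889 - 156728 = 0, i.e. γ^4 - 834γ^2 + 17161 = 0. So γ is a root of x^4 - 834x^2 + 17161. This polynomial is irreducible over Q: it has no rational root (each ±√143 ± √274 is irrational), and any factorization into two quadratics over Q would force √(39182) ∈ Q (pairing opposite roots) or √143, √274 ∈ Q (other pairings), all impossible. Hence [Q(γ):Q] = 4 = [Q(√143, √274):Q], so Q(γ) = Q(√143, √274).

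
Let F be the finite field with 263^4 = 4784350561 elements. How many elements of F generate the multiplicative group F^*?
There are φ(4784350560) = 1150822400 primitive elements

F_q^* is cyclic of order q - 1 = 4784350560. A cyclic group of order m has exactly φ(m) generators. Here m = 4784350560 = 2^5 · 3 · 5 · 11 · 131 · 6917, so the number of primitive elements is φ(4784350560) = 1150822400.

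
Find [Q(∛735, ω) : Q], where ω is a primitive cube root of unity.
[Q(∛735, ω) : Q] = 6

[Q(∛735):Q] = 3 (min poly x^3 - 735, irreducible since 735 is not a perfect cube). [Q(ω):Q] = 2 (min poly x^2 + x + 1). Since Q(∛735) ⊂ R and ω ∉ R, we have ω ∉ Q(∛735), so x^2 + x + 1 remains irreducible over Q(∛735) and [Q(∛735, ω) : Q(∛735)] = 2. By the tower law, [Q(∛735, ω) : Q] = 3 · 2 = 6. (In fact Q(∛735, ω) is the splitting field of x^3 - 735 over Q.)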